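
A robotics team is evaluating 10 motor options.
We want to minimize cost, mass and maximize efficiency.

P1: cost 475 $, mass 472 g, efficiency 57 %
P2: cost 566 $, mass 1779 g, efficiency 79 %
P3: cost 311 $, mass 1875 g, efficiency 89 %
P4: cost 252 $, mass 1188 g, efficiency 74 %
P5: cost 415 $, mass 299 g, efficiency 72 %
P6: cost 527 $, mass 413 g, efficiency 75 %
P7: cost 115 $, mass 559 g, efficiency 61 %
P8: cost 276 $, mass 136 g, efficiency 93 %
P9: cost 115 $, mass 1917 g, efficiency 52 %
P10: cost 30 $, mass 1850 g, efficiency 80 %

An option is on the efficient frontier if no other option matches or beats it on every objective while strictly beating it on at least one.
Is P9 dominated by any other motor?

Yes

P7 vs P9: cost 115≤115, mass 559≤1917, efficiency 61≥52 — P7 is at least as good on every objective and strictly better on at least one, so P7 dominates P9.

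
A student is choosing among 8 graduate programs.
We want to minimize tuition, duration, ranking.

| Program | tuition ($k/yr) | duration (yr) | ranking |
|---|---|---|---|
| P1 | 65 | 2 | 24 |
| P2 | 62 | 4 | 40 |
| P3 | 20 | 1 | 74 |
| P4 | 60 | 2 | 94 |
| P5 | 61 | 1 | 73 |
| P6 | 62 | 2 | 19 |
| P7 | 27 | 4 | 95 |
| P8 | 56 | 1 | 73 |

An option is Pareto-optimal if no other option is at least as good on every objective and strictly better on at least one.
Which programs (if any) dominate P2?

P6

P6: tuition 62≤62, duration 2≤4, ranking 19≤40 — dominates P2.
Others (P1, P3, P4, P5, P7, P8) are each worse than P2 on at least one objective.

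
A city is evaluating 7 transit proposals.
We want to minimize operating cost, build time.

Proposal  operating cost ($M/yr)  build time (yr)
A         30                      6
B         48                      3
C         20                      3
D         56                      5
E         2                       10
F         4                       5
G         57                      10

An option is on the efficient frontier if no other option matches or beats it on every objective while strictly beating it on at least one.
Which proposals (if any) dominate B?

C

C: operating cost 20≤48, build time 3≤3 — dominates B.
Others (A, D, E, F, G) are each worse than B on at least one objective.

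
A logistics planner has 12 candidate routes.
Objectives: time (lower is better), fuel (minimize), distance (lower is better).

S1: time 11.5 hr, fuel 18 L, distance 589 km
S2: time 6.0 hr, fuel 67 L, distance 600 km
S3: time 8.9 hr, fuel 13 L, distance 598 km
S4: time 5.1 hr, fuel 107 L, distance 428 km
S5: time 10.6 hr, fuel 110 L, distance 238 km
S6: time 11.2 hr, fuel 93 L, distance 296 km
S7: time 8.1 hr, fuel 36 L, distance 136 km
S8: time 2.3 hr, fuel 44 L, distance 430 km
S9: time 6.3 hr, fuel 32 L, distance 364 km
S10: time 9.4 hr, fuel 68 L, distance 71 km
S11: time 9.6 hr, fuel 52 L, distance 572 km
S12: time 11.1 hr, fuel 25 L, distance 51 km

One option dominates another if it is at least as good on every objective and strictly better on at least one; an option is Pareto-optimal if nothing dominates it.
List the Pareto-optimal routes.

S1, S3, S4, S7, S8, S9, S10, S12

S1: not dominated.
S2: dominated by S8 (time 2.3≤6.0, fuel 44≤67, distance 430≤600).
S3: not dominated (best fuel).
S4: not dominated.
S5: dominated by S7 (time 8.1≤10.6, fuel 36≤110, distance 136≤238).
S6: dominated by S7 (time 8.1≤11.2, fuel 36≤93, distance 136≤296).
S7: not dominated.
S8: not dominated (best time).
S9: not dominated.
S10: not dominated.
S11: dominated by S7 (time 8.1≤9.6, fuel 36≤52, distance 136≤572).
S12: not dominated (best distance).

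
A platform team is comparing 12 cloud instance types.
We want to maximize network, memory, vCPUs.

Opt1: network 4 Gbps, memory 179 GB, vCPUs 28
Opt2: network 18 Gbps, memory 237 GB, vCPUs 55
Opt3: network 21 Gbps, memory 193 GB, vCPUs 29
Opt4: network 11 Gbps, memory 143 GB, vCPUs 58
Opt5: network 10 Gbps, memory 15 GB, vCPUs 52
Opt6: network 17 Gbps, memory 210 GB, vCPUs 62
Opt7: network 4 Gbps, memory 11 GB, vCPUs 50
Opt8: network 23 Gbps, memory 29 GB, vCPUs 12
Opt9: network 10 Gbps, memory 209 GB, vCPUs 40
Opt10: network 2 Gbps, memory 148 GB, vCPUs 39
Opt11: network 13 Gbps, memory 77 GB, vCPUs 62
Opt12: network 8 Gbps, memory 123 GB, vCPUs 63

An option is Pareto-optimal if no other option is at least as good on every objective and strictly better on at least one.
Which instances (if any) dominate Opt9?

Opt2, Opt6

Opt2: network 18≥10, memory 237≥209, vCPUs 55≥40 — dominates Opt9.
Opt6: network 17≥10, memory 210≥209, vCPUs 62≥40 — dominates Opt9.
Others (Opt1, Opt3, Opt4, Opt5, Opt7, Opt8, Opt10, Opt11, Opt12) are each worse than Opt9 on at least one objective.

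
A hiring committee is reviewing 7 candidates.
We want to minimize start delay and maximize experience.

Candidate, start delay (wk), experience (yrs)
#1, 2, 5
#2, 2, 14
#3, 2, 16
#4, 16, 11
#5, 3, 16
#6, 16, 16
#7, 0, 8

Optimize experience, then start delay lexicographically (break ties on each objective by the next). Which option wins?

First maximize experience: best is 16, kept {#3, #5, #6}.
Then minimize start delay: best is 2, kept {#3}.

#3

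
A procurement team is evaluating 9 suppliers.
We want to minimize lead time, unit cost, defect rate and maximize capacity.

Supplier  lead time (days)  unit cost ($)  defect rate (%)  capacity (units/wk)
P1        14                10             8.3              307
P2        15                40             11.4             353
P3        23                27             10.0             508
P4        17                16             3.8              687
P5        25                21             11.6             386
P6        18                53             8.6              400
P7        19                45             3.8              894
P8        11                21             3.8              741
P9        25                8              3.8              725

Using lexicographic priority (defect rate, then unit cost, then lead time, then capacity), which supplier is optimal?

P9

First minimize defect rate: best is 3.8, kept {P4, P7, P8, P9}.
Then minimize unit cost: best is 8, kept {P9}.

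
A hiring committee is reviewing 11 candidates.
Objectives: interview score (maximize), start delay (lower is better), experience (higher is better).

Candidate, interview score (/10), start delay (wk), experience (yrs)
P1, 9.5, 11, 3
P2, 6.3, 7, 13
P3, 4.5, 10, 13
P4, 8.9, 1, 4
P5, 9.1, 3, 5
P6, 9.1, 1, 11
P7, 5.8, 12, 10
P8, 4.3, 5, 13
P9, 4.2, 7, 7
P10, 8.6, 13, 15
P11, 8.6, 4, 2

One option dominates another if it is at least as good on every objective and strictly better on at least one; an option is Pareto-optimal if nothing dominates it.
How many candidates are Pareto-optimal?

P1: not dominated (best interview score).
P2: not dominated.
P3: dominated by P2 (interview score 6.3≥4.5, start delay 7≤10, experience 13≥13).
P4: dominated by P6 (interview score 9.1≥8.9, start delay 1≤1, experience 11≥4).
P5: dominated by P6 (interview score 9.1≥9.1, start delay 1≤3, experience 11≥5).
P6: not dominated.
P7: dominated by P2 (interview score 6.3≥5.8, start delay 7≤12, experience 13≥10).
P8: not dominated.
P9: dominated by P2 (interview score 6.3≥4.2, start delay 7≤7, experience 13≥7).
P10: not dominated (best experience).
P11: dominated by P4 (interview score 8.9≥8.6, start delay 1≤4, experience 4≥2).
Pareto-optimal: P1, P2, P6, P8, P10 → 5.

5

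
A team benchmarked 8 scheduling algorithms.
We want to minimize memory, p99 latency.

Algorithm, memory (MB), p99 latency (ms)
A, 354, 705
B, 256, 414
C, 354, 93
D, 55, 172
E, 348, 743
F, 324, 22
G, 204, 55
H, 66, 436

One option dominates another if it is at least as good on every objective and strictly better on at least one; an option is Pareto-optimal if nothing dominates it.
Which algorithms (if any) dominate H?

D

D: memory 55≤66, p99 latency 172≤436 — dominates H.
Others (A, B, C, E, F, G) are each worse than H on at least one objective.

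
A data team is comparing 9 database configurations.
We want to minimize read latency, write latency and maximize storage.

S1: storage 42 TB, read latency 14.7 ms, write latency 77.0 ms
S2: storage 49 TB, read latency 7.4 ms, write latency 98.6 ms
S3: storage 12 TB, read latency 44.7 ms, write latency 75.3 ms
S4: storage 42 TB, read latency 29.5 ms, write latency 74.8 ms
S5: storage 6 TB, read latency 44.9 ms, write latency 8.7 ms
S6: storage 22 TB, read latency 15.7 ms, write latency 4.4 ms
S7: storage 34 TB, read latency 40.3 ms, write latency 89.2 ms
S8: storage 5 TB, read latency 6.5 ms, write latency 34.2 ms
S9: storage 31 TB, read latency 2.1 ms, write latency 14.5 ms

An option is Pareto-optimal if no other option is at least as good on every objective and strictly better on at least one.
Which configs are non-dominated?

S1, S2, S4, S6, S9

S1: not dominated.
S2: not dominated (best storage).
S3: dominated by S4 (storage 42≥12, read latency 29.5≤44.7, write latency 74.8≤75.3).
S4: not dominated.
S5: dominated by S6 (storage 22≥6, read latency 15.7≤44.9, write latency 4.4≤8.7).
S6: not dominated (best write latency).
S7: dominated by S1 (storage 42≥34, read latency 14.7≤40.3, write latency 77.0≤89.2).
S8: dominated by S9 (storage 31≥5, read latency 2.1≤6.5, write latency 14.5≤34.2).
S9: not dominated (best read latency).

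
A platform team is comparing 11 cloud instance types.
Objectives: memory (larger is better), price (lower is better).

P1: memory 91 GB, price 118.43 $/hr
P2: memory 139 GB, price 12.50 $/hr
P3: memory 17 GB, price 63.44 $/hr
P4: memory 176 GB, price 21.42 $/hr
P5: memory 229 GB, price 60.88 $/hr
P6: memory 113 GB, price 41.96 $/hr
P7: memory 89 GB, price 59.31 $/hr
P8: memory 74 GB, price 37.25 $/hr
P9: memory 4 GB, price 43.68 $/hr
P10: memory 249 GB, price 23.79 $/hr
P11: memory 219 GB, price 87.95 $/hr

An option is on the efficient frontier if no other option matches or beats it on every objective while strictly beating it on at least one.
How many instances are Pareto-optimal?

P1: dominated by P2 (memory 139≥91, price 12.50≤118.43).
P2: not dominated (best price).
P3: dominated by P2 (memory 139≥17, price 12.50≤63.44).
P4: not dominated.
P5: dominated by P10 (memory 249≥229, price 23.79≤60.88).
P6: dominated by P2 (memory 139≥113, price 12.50≤41.96).
P7: dominated by P2 (memory 139≥89, price 12.50≤59.31).
P8: dominated by P2 (memory 139≥74, price 12.50≤37.25).
P9: dominated by P2 (memory 139≥4, price 12.50≤43.68).
P10: not dominated (best memory).
P11: dominated by P5 (memory 229≥219, price 60.88≤87.95).
Pareto-optimal: P2, P4, P10 → 3.

3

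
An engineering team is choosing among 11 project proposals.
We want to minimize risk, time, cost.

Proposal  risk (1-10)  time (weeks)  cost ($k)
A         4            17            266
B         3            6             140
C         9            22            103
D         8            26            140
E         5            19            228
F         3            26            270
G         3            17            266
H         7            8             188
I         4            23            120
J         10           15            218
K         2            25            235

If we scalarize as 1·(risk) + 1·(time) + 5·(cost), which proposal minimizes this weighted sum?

C

A: 1·4 + 1·17 + 5·266 = 1351
B: 1·3 + 1·6 + 5·140 = 709
C: 1·9 + 1·22 + 5·103 = 546
D: 1·8 + 1·26 + 5·140 = 734
E: 1·5 + 1·19 + 5·228 = 1164
F: 1·3 + 1·26 + 5·270 = 1379
G: 1·3 + 1·17 + 5·266 = 1350
H: 1·7 + 1·8 + 5·188 = 955
I: 1·4 + 1·23 + 5·120 = 627
J: 1·10 + 1·15 + 5·218 = 1115
K: 1·2 + 1·25 + 5·235 = 1202
Lowest: C at 546.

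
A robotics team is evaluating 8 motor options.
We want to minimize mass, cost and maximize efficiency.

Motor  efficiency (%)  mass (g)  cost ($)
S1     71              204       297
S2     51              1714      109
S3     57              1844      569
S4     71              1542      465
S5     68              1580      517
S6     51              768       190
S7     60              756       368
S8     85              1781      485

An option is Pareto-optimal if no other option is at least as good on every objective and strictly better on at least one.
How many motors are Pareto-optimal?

4

S1: not dominated (best mass).
S2: not dominated (best cost).
S3: dominated by S1 (efficiency 71≥57, mass 204≤1844, cost 297≤569).
S4: dominated by S1 (efficiency 71≥71, mass 204≤1542, cost 297≤465).
S5: dominated by S1 (efficiency 71≥68, mass 204≤1580, cost 297≤517).
S6: not dominated.
S7: dominated by S1 (efficiency 71≥60, mass 204≤756, cost 297≤368).
S8: not dominated (best efficiency).
Pareto-optimal: S1, S2, S6, S8 → 4.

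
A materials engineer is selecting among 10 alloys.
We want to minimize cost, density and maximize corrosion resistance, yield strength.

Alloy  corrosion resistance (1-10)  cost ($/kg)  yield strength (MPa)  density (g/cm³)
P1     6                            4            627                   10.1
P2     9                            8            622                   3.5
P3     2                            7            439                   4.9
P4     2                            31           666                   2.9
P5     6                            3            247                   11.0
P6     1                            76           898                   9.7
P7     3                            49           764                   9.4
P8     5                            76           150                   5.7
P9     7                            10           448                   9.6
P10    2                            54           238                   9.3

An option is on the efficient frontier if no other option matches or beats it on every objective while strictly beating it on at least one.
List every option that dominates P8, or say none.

P2

P2: corrosion resistance 9≥5, cost 8≤76, yield strength 622≥150, density 3.5≤5.7 — dominates P8.
Others (P1, P3, P4, P5, P6, P7, P9, P10) are each worse than P8 on at least one objective.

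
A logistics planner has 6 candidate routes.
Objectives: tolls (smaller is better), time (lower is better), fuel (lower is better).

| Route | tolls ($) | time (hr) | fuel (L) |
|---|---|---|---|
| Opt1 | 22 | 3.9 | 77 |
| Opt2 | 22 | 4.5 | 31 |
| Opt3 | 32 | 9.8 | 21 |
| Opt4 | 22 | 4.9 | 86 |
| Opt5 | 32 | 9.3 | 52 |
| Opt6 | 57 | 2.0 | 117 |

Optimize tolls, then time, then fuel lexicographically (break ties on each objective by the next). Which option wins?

First minimize tolls: best is 22, kept {Opt1, Opt2, Opt4}.
Then minimize time: best is 3.9, kept {Opt1}.

Opt1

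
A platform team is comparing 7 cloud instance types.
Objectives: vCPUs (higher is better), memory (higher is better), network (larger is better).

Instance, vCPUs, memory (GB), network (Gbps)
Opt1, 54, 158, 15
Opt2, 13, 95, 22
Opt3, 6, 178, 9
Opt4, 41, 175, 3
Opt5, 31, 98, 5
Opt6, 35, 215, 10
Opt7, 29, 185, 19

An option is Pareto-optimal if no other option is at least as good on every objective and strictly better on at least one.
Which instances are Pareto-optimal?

Opt1: not dominated (best vCPUs).
Opt2: not dominated (best network).
Opt3: dominated by Opt6 (vCPUs 35≥6, memory 215≥178, network 10≥9).
Opt4: not dominated.
Opt5: dominated by Opt1 (vCPUs 54≥31, memory 158≥98, network 15≥5).
Opt6: not dominated (best memory).
Opt7: not dominated.

Opt1, Opt2, Opt4, Opt6, Opt7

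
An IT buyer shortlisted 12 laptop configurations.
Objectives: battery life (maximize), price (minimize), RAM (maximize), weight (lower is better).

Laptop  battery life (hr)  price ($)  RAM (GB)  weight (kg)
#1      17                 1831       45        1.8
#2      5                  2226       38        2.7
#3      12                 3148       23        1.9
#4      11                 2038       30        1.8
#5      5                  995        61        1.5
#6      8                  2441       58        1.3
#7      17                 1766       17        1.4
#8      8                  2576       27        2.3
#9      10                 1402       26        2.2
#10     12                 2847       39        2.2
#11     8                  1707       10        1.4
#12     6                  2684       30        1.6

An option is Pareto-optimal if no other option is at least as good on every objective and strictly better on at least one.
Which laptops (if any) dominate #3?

#1

#1: battery life 17≥12, price 1831≤3148, RAM 45≥23, weight 1.8≤1.9 — dominates #3.
Others (#2, #4, #5, #6, #7, #8, #9, #10, #11, #12) are each worse than #3 on at least one objective.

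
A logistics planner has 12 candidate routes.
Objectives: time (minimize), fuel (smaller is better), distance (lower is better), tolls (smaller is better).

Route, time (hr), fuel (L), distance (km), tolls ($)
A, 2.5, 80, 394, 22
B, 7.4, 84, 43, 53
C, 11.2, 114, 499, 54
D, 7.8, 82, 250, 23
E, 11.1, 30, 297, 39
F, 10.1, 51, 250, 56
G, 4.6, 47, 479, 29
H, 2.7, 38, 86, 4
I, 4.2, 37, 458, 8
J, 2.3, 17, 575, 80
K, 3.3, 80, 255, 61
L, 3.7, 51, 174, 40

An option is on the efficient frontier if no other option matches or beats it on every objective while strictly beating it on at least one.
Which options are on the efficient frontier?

A: not dominated.
B: not dominated (best distance).
C: dominated by A (time 2.5≤11.2, fuel 80≤114, distance 394≤499, tolls 22≤54).
D: dominated by H (time 2.7≤7.8, fuel 38≤82, distance 86≤250, tolls 4≤23).
E: not dominated.
F: dominated by H (time 2.7≤10.1, fuel 38≤51, distance 86≤250, tolls 4≤56).
G: dominated by H (time 2.7≤4.6, fuel 38≤47, distance 86≤479, tolls 4≤29).
H: not dominated (best tolls).
I: not dominated.
J: not dominated (best time).
K: dominated by H (time 2.7≤3.3, fuel 38≤80, distance 86≤255, tolls 4≤61).
L: dominated by H (time 2.7≤3.7, fuel 38≤51, distance 86≤174, tolls 4≤40).

A, B, E, H, I, J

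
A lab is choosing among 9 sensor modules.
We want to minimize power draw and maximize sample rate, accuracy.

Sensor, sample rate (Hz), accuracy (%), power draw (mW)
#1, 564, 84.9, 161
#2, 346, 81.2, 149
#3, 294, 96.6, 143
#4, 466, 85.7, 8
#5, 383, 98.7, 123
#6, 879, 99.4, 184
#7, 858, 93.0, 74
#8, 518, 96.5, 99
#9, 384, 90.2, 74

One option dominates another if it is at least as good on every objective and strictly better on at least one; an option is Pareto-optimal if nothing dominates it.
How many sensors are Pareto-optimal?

5

#1: dominated by #7 (sample rate 858≥564, accuracy 93.0≥84.9, power draw 74≤161).
#2: dominated by #4 (sample rate 466≥346, accuracy 85.7≥81.2, power draw 8≤149).
#3: dominated by #5 (sample rate 383≥294, accuracy 98.7≥96.6, power draw 123≤143).
#4: not dominated (best power draw).
#5: not dominated.
#6: not dominated (best sample rate).
#7: not dominated.
#8: not dominated.
#9: dominated by #7 (sample rate 858≥384, accuracy 93.0≥90.2, power draw 74≤74).
Pareto-optimal: #4, #5, #6, #7, #8 → 5.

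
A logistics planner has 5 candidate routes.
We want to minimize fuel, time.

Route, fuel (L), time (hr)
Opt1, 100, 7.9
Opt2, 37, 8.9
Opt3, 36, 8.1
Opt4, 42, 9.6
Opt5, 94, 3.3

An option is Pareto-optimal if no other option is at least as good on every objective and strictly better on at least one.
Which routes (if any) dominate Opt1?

Opt5

Opt5: fuel 94≤100, time 3.3≤7.9 — dominates Opt1.
Others (Opt2, Opt3, Opt4) are each worse than Opt1 on at least one objective.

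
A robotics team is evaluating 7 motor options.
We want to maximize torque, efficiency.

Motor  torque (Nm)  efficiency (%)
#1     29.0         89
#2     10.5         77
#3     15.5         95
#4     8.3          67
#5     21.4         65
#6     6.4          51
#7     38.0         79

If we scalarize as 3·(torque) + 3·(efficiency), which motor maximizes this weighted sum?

#1: 3·29.0 + 3·89 = 354.0
#2: 3·10.5 + 3·77 = 262.5
#3: 3·15.5 + 3·95 = 331.5
#4: 3·8.3 + 3·67 = 225.9
#5: 3·21.4 + 3·65 = 259.2
#6: 3·6.4 + 3·51 = 172.2
#7: 3·38.0 + 3·79 = 351.0
Highest: #1 at 354.0.

#1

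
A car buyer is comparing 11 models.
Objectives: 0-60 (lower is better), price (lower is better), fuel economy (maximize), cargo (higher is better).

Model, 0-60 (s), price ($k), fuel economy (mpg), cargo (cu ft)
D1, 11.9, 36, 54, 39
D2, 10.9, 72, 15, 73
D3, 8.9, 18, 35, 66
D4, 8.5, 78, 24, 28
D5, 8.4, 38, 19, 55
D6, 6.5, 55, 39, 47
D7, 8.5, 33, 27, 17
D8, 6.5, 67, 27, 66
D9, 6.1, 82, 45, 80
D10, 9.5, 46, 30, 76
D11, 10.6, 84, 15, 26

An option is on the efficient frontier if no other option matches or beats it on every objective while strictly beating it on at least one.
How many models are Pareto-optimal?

D1: not dominated (best fuel economy).
D2: dominated by D10 (0-60 9.5≤10.9, price 46≤72, fuel economy 30≥15, cargo 76≥73).
D3: not dominated (best price).
D4: dominated by D6 (0-60 6.5≤8.5, price 55≤78, fuel economy 39≥24, cargo 47≥28).
D5: not dominated.
D6: not dominated.
D7: not dominated.
D8: not dominated.
D9: not dominated (best 0-60).
D10: not dominated.
D11: dominated by D3 (0-60 8.9≤10.6, price 18≤84, fuel economy 35≥15, cargo 66≥26).
Pareto-optimal: D1, D3, D5, D6, D7, D8, D9, D10 → 8.

8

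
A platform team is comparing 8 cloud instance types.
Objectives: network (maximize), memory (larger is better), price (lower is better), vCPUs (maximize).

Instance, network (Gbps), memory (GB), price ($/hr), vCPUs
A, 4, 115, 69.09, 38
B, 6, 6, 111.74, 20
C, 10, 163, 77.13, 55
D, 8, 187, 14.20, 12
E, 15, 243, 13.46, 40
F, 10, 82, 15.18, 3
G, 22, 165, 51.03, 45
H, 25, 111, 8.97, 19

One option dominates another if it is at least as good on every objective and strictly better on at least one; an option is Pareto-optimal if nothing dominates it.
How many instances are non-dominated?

A: dominated by E (network 15≥4, memory 243≥115, price 13.46≤69.09, vCPUs 40≥38).
B: dominated by C (network 10≥6, memory 163≥6, price 77.13≤111.74, vCPUs 55≥20).
C: not dominated (best vCPUs).
D: dominated by E (network 15≥8, memory 243≥187, price 13.46≤14.20, vCPUs 40≥12).
E: not dominated (best memory).
F: dominated by E (network 15≥10, memory 243≥82, price 13.46≤15.18, vCPUs 40≥3).
G: not dominated.
H: not dominated (best network).
Pareto-optimal: C, E, G, H → 4.

4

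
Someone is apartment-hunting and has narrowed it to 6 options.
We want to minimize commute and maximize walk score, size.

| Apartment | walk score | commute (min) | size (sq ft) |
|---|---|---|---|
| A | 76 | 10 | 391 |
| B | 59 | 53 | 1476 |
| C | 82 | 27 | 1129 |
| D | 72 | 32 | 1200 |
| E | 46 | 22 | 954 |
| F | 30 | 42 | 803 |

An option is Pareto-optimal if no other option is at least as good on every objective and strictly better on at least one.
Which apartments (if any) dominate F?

C: walk score 82≥30, commute 27≤42, size 1129≥803 — dominates F.
D: walk score 72≥30, commute 32≤42, size 1200≥803 — dominates F.
E: walk score 46≥30, commute 22≤42, size 954≥803 — dominates F.
Others (A, B) are each worse than F on at least one objective.

C, D, E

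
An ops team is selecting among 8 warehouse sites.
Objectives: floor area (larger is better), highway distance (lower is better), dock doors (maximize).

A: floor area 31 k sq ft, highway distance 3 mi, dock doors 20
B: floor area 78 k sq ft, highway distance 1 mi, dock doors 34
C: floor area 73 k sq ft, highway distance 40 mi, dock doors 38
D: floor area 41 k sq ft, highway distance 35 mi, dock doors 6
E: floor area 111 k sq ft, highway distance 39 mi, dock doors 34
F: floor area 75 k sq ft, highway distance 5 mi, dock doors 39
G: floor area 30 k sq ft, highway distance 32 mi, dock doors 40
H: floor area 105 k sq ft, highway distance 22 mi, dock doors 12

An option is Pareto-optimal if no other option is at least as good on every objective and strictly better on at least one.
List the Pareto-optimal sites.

B, E, F, G, H

A: dominated by B (floor area 78≥31, highway distance 1≤3, dock doors 34≥20).
B: not dominated (best highway distance).
C: dominated by F (floor area 75≥73, highway distance 5≤40, dock doors 39≥38).
D: dominated by B (floor area 78≥41, highway distance 1≤35, dock doors 34≥6).
E: not dominated (best floor area).
F: not dominated.
G: not dominated (best dock doors).
H: not dominated.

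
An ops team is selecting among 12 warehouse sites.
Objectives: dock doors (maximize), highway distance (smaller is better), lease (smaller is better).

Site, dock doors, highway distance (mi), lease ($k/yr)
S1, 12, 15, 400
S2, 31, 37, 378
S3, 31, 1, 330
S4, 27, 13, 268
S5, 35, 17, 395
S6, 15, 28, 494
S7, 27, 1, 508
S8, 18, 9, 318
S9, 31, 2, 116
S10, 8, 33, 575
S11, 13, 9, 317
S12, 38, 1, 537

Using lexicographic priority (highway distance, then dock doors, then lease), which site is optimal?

S12

First minimize highway distance: best is 1, kept {S3, S7, S12}.
Then maximize dock doors: best is 38, kept {S12}.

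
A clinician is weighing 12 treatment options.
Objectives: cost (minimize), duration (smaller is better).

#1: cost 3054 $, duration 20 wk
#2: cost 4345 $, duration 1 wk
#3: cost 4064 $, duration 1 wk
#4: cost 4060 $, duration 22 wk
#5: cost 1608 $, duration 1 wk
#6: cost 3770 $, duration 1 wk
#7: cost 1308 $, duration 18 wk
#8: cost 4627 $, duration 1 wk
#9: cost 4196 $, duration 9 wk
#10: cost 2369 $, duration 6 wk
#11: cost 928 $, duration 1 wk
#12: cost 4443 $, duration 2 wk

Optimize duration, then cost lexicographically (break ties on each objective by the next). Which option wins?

First minimize duration: best is 1, kept {#2, #3, #5, #6, #8, #11}.
Then minimize cost: best is 928, kept {#11}.

#11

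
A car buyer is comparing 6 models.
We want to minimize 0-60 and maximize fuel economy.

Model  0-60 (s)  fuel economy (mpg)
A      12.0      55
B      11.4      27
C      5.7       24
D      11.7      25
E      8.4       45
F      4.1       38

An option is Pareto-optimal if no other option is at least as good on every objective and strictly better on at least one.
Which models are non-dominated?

A, E, F

A: not dominated (best fuel economy).
B: dominated by E (0-60 8.4≤11.4, fuel economy 45≥27).
C: dominated by F (0-60 4.1≤5.7, fuel economy 38≥24).
D: dominated by B (0-60 11.4≤11.7, fuel economy 27≥25).
E: not dominated.
F: not dominated (best 0-60).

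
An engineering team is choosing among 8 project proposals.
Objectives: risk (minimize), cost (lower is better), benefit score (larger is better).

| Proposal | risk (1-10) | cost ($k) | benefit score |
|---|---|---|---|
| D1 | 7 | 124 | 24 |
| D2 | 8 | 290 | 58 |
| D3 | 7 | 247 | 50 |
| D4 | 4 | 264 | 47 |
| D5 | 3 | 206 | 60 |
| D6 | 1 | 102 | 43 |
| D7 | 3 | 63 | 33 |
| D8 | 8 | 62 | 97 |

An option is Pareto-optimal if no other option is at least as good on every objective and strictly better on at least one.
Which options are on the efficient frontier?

D5, D6, D7, D8

D1: dominated by D6 (risk 1≤7, cost 102≤124, benefit score 43≥24).
D2: dominated by D5 (risk 3≤8, cost 206≤290, benefit score 60≥58).
D3: dominated by D5 (risk 3≤7, cost 206≤247, benefit score 60≥50).
D4: dominated by D5 (risk 3≤4, cost 206≤264, benefit score 60≥47).
D5: not dominated.
D6: not dominated (best risk).
D7: not dominated.
D8: not dominated (best cost).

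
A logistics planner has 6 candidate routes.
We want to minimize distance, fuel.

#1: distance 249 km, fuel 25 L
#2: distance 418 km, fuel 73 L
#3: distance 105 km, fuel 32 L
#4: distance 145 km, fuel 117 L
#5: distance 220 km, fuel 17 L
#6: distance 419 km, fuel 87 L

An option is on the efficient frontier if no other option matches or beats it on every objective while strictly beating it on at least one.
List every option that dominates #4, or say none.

#3: distance 105≤145, fuel 32≤117 — dominates #4.
Others (#1, #2, #5, #6) are each worse than #4 on at least one objective.

#3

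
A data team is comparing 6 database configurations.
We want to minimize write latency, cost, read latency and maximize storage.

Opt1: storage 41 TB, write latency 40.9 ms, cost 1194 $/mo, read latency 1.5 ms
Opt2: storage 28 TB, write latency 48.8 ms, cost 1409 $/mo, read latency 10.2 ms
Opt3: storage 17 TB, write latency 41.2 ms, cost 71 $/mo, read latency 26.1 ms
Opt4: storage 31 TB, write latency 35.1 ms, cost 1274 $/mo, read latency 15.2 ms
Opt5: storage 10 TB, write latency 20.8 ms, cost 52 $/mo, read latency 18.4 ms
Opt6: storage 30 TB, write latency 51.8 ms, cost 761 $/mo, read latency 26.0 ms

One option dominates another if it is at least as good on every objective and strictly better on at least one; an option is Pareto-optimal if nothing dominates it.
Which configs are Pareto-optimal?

Opt1: not dominated (best storage).
Opt2: dominated by Opt1 (storage 41≥28, write latency 40.9≤48.8, cost 1194≤1409, read latency 1.5≤10.2).
Opt3: not dominated.
Opt4: not dominated.
Opt5: not dominated (best write latency).
Opt6: not dominated.

Opt1, Opt3, Opt4, Opt5, Opt6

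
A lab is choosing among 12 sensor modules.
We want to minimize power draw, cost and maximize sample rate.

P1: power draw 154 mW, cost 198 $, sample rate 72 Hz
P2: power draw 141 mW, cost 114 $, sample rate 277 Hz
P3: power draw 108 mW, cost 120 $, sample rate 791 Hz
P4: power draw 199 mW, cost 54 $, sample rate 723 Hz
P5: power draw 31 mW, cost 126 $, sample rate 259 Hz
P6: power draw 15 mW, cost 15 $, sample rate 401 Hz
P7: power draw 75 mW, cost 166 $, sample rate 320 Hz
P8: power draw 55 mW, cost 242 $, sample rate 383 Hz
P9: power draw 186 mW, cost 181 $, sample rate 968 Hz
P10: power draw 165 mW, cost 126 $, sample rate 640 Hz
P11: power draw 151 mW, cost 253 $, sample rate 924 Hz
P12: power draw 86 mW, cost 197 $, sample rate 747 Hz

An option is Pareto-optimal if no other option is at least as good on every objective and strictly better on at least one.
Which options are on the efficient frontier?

P1: dominated by P2 (power draw 141≤154, cost 114≤198, sample rate 277≥72).
P2: dominated by P6 (power draw 15≤141, cost 15≤114, sample rate 401≥277).
P3: not dominated.
P4: not dominated.
P5: dominated by P6 (power draw 15≤31, cost 15≤126, sample rate 401≥259).
P6: not dominated (best power draw).
P7: dominated by P6 (power draw 15≤75, cost 15≤166, sample rate 401≥320).
P8: dominated by P6 (power draw 15≤55, cost 15≤242, sample rate 401≥383).
P9: not dominated (best sample rate).
P10: dominated by P3 (power draw 108≤165, cost 120≤126, sample rate 791≥640).
P11: not dominated.
P12: not dominated.

P3, P4, P6, P9, P11, P12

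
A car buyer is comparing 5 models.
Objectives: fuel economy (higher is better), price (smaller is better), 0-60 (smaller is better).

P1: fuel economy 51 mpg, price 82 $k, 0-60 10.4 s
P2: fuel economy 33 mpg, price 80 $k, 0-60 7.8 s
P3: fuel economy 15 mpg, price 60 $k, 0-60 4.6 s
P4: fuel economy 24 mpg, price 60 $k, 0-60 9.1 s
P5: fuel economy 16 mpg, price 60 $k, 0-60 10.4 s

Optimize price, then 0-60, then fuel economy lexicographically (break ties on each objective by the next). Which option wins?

P3

First minimize price: best is 60, kept {P3, P4, P5}.
Then minimize 0-60: best is 4.6, kept {P3}.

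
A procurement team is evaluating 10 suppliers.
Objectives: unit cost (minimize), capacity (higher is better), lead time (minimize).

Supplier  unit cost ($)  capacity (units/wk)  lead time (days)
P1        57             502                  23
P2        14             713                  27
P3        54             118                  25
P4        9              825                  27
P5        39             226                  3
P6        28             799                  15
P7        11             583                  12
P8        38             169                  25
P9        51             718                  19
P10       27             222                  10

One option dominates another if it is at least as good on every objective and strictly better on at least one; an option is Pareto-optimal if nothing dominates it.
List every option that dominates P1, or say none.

P6: unit cost 28≤57, capacity 799≥502, lead time 15≤23 — dominates P1.
P7: unit cost 11≤57, capacity 583≥502, lead time 12≤23 — dominates P1.
P9: unit cost 51≤57, capacity 718≥502, lead time 19≤23 — dominates P1.
Others (P2, P3, P4, P5, P8, P10) are each worse than P1 on at least one objective.

P6, P7, P9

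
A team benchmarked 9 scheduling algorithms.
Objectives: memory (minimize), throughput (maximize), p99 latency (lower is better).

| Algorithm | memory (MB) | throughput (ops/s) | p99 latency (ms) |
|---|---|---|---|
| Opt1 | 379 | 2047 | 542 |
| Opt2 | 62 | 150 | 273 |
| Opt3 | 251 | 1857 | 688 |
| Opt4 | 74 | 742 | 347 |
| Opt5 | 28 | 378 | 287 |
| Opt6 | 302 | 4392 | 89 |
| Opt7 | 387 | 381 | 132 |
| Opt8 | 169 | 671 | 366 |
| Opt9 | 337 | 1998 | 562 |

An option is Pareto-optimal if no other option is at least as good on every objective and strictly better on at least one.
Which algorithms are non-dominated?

Opt1: dominated by Opt6 (memory 302≤379, throughput 4392≥2047, p99 latency 89≤542).
Opt2: not dominated.
Opt3: not dominated.
Opt4: not dominated.
Opt5: not dominated (best memory).
Opt6: not dominated (best throughput).
Opt7: dominated by Opt6 (memory 302≤387, throughput 4392≥381, p99 latency 89≤132).
Opt8: dominated by Opt4 (memory 74≤169, throughput 742≥671, p99 latency 347≤366).
Opt9: dominated by Opt6 (memory 302≤337, throughput 4392≥1998, p99 latency 89≤562).

Opt2, Opt3, Opt4, Opt5, Opt6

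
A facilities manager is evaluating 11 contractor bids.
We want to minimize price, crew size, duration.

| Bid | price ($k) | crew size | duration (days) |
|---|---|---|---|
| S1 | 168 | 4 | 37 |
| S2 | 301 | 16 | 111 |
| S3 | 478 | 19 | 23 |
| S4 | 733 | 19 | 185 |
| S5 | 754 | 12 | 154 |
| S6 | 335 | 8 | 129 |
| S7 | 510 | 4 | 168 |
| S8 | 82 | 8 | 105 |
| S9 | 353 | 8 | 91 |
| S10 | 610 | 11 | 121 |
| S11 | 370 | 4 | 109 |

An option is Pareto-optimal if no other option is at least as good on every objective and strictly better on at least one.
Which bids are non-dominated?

S1: not dominated.
S2: dominated by S1 (price 168≤301, crew size 4≤16, duration 37≤111).
S3: not dominated (best duration).
S4: dominated by S1 (price 168≤733, crew size 4≤19, duration 37≤185).
S5: dominated by S1 (price 168≤754, crew size 4≤12, duration 37≤154).
S6: dominated by S1 (price 168≤335, crew size 4≤8, duration 37≤129).
S7: dominated by S1 (price 168≤510, crew size 4≤4, duration 37≤168).
S8: not dominated (best price).
S9: dominated by S1 (price 168≤353, crew size 4≤8, duration 37≤91).
S10: dominated by S1 (price 168≤610, crew size 4≤11, duration 37≤121).
S11: dominated by S1 (price 168≤370, crew size 4≤4, duration 37≤109).

S1, S3, S8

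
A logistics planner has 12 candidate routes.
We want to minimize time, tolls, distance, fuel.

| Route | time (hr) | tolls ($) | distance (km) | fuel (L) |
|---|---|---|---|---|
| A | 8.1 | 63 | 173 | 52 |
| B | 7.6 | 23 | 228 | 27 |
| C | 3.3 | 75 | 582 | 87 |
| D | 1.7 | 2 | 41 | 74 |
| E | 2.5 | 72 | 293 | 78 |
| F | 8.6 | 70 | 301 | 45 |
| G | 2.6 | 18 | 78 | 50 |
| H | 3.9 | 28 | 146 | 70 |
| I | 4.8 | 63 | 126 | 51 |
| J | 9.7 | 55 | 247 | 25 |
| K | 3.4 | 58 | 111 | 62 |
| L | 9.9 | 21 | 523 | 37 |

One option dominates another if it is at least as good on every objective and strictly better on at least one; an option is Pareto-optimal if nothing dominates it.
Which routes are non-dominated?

B, D, G, J, L

A: dominated by G (time 2.6≤8.1, tolls 18≤63, distance 78≤173, fuel 50≤52).
B: not dominated.
C: dominated by D (time 1.7≤3.3, tolls 2≤75, distance 41≤582, fuel 74≤87).
D: not dominated (best time).
E: dominated by D (time 1.7≤2.5, tolls 2≤72, distance 41≤293, fuel 74≤78).
F: dominated by B (time 7.6≤8.6, tolls 23≤70, distance 228≤301, fuel 27≤45).
G: not dominated.
H: dominated by G (time 2.6≤3.9, tolls 18≤28, distance 78≤146, fuel 50≤70).
I: dominated by G (time 2.6≤4.8, tolls 18≤63, distance 78≤126, fuel 50≤51).
J: not dominated (best fuel).
K: dominated by G (time 2.6≤3.4, tolls 18≤58, distance 78≤111, fuel 50≤62).
L: not dominated.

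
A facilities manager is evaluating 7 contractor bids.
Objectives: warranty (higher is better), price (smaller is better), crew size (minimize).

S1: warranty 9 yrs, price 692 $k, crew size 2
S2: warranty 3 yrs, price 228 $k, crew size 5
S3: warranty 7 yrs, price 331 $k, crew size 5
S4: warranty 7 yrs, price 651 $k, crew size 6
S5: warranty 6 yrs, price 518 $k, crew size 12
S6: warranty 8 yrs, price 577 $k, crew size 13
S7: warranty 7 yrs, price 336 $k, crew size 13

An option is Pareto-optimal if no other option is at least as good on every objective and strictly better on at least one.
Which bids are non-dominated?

S1, S2, S3, S6

S1: not dominated (best warranty).
S2: not dominated (best price).
S3: not dominated.
S4: dominated by S3 (warranty 7≥7, price 331≤651, crew size 5≤6).
S5: dominated by S3 (warranty 7≥6, price 331≤518, crew size 5≤12).
S6: not dominated.
S7: dominated by S3 (warranty 7≥7, price 331≤336, crew size 5≤13).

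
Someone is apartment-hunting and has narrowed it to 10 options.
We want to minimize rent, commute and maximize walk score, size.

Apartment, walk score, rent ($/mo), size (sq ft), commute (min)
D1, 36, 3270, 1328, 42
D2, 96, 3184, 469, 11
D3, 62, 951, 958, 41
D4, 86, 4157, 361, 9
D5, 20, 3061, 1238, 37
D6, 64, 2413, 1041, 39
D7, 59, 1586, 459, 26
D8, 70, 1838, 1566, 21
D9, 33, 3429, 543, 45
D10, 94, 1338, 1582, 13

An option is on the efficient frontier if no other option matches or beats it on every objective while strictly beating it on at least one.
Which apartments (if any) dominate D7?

D10: walk score 94≥59, rent 1338≤1586, size 1582≥459, commute 13≤26 — dominates D7.
Others (D1, D2, D3, D4, D5, D6, D8, D9) are each worse than D7 on at least one objective.

D10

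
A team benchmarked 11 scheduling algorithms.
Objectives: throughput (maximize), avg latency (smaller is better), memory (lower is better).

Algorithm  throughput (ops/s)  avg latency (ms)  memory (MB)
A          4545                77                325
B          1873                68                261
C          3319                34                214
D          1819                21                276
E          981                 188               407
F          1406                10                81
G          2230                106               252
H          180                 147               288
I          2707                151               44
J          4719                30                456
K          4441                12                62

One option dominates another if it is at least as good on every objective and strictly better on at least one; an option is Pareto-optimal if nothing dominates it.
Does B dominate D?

B vs D: B is worse on avg latency (68 vs 21), so it does not dominate D.

No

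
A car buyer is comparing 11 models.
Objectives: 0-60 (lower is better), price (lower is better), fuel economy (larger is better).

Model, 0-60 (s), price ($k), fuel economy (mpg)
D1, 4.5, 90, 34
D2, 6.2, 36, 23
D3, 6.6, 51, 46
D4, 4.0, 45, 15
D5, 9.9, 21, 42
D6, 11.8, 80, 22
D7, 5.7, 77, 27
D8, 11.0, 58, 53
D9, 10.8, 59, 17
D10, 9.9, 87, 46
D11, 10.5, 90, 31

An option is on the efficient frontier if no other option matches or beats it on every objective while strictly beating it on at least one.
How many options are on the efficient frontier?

D1: not dominated.
D2: not dominated.
D3: not dominated.
D4: not dominated (best 0-60).
D5: not dominated (best price).
D6: dominated by D2 (0-60 6.2≤11.8, price 36≤80, fuel economy 23≥22).
D7: not dominated.
D8: not dominated (best fuel economy).
D9: dominated by D2 (0-60 6.2≤10.8, price 36≤59, fuel economy 23≥17).
D10: dominated by D3 (0-60 6.6≤9.9, price 51≤87, fuel economy 46≥46).
D11: dominated by D1 (0-60 4.5≤10.5, price 90≤90, fuel economy 34≥31).
Pareto-optimal: D1, D2, D3, D4, D5, D7, D8 → 7.

7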